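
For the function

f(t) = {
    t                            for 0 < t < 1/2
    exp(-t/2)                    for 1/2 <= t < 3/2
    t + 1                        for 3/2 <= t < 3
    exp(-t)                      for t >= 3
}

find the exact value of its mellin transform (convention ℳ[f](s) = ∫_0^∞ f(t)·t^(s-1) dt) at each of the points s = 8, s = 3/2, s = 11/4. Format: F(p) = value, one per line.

cuts at 1/2, 3/2, 3: linearity sums the 4 kernel integrals
on [0, 1/2) integrate f = t against the kernel
between 1/2 and 3/2 the integrand is exp(-t/2)·t^(s-1)
piece [3/2, 3): integrate (t + 1) against the kernel
for t in [3, ∞): the term is ∫ exp(-t)·t^(s-1)

F(8) = -174811815*exp(-3/4)/64 + 55289551/18432 + 100026*exp(-3) + 106028861*exp(-1/4)/64
F(3/2) = -19*sqrt(6)/20 - sqrt(6)*exp(-3/4) - sqrt(2)*sqrt(pi)*erfc(sqrt(3)/2) + sqrt(pi)*erfc(sqrt(3))/2 + sqrt(2)/20 + sqrt(3)*exp(-3) + sqrt(2)*exp(-1/4) + sqrt(2)*sqrt(pi)*erfc(1/2) + 28*sqrt(3)/5
F(11/4) = 2**(1/4)*(-2640*sqrt(2)*uppergamma(11/4, 3/4) - 567*3**(3/4) + 11 + 330*2**(3/4)*uppergamma(11/4, 3) + 2640*sqrt(2)*uppergamma(11/4, 1/4) + 3456*6**(3/4))/660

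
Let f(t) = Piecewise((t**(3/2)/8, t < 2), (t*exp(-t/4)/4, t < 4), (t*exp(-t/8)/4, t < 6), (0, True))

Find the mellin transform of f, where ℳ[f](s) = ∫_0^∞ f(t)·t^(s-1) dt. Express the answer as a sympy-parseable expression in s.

2**s*(4*2**(2*s)*(2*s + 3)*uppergamma(s + 1, 1/2) - 4*2**(2*s)*(2*s + 3)*uppergamma(s + 1, 3/4) + 2*2**s*(2*s + 3)*uppergamma(s + 1, 1/2) - 2*2**s*(2*s + 3)*uppergamma(s + 1, 1) + sqrt(2))/(2*(2*s + 3))
  Re(s) > -3/2

invert the common scale on t to get sqrt(2)*t**(3/2)/4 on [0, 1); t*exp(-t/2)/2 on [1, 2); t*exp(-t/4)/2 on [2, 3)
undo the common scale on t: t**(3/2) on [0, 1/2); t*exp(-t) on [1/2, 1); t*exp(-t/2) on [1, 3/2)
peel off the shared t-power: sqrt(t) on [0, 1/2); exp(-t) on [1/2, 1); exp(-t/2) on [1, 3/2)
integrate the 3 segments split at 2, 4, then add the results
∫ t**(3/2)/8·t^(s-1) over [0, 2)
for t in [2, 4): the term is ∫ t*exp(-t/4)/4·t^(s-1)
over [4, 6), the kernel integral of t*exp(-t/8)/4 enters the sum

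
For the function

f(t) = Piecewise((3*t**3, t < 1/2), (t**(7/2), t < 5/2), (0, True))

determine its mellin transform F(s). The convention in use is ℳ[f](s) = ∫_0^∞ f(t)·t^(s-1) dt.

the 2 pieces separated at 1/2 each add one integral
the [0, 1/2) slice contributes ∫ 3*t**3·t^(s-1) dt
segment 1/2 to 5/2 holds t**(7/2); add its integral

(2**(1/2 - s)*5**(s + 7/2)*(s + 3) + 2**(1/2 - s)*(-s - 3) + 3*(2*s + 7)/2**s)/(8*(s + 3)*(2*s + 7))
  Re(s) > -3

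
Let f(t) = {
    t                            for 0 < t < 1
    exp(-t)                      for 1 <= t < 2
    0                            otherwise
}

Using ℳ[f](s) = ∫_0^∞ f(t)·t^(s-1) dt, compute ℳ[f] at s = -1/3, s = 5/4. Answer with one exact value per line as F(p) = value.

F(-1/3) = -uppergamma(-1/3, 2) + uppergamma(-1/3, 1) + 3/2
F(5/4) = -uppergamma(5/4, 2) + uppergamma(5/4, 1) + 4/9

split f at 1: ℳ[f](s) collects 2 kernel integrals
∫ t·t^(s-1) over [0, 1)
on [1, 2): add ∫ exp(-t)·t^(s-1) dt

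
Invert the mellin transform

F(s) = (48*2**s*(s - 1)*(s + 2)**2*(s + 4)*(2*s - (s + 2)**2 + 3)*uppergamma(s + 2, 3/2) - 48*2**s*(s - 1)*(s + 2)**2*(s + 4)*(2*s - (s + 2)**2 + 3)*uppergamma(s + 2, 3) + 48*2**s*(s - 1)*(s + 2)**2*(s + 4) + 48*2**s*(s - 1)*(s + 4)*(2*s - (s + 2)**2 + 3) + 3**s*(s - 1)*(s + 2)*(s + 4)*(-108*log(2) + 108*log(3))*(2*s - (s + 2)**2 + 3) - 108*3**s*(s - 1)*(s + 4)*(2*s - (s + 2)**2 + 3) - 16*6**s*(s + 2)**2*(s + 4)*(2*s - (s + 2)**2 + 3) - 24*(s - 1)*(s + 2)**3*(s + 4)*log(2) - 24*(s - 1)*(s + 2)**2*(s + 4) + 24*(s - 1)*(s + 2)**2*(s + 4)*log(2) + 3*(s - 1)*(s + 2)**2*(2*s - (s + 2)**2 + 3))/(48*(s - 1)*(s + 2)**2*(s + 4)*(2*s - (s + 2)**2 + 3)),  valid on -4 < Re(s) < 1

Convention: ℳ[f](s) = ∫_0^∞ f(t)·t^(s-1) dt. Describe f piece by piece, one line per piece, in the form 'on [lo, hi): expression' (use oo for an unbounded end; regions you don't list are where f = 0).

on [0, 1): t**4/16
on [1, 2): t*log(t/2)/2
on [2, 3): t**2*log(t/2)/4
on [3, 6): t**2*exp(-t/2)/4
on [6, oo): 2/t

undo the common scale on t: t**4 on [0, 1/2); t*log(t) on [1/2, 1); t**2*log(t) on [1, 3/2); …
invert the shared t-power to get t**2 on [0, 1/2); log(t)/t on [1/2, 1); log(t) on [1, 3/2); …
integrate the 5 segments split at 1, 2, 3, 6, then add the results
between 0 and 1 the integrand is t**4/16·t^(s-1)
piece [1, 2): integrate t*log(t/2)/2 against the kernel
∫ over [2, 3) of t**2*log(t/2)/4·t^(s-1) joins the sum
piece [3, 6): integrate t**2*exp(-t/2)/4 against the kernel
the [6, ∞) slice contributes ∫ 2/t·t^(s-1) dt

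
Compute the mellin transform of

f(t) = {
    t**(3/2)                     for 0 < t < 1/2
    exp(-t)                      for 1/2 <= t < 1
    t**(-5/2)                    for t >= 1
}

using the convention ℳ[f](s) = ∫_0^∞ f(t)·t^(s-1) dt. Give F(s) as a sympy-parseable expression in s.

treat the 3 regions marked off by 1/2, 1 separately and sum
over [0, 1/2), the kernel integral of t**(3/2) enters the sum
between 1/2 and 1 the integrand is exp(-t)·t^(s-1)
between 1 and ∞ the integrand is t**(-5/2)·t^(s-1)

(2*2**s*(2*s - 5)*(2*s + 3)*uppergamma(s, 1/2) - 2*2**s*(2*s - 5)*(2*s + 3)*uppergamma(s, 1) - 4*2**s*(2*s + 3) + sqrt(2)*(2*s - 5))/(2*2**s*(2*s - 5)*(2*s + 3))
  -3/2 < Re(s) < 5/2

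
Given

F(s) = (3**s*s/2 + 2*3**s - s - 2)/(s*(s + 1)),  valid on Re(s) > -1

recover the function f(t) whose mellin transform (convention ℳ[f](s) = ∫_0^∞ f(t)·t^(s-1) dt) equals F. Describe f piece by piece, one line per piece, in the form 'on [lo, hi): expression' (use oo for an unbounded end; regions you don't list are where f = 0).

on [0, 1): t/2
on [1, 3): 2 - t/2

remove the common scale on t first: t on [0, 1/2); 2 - t on [1/2, 3/2)
treat the 2 regions marked off by 1 separately and sum
the [0, 1) slice contributes ∫ t/2·t^(s-1) dt
piece [1, 3): integrate (2 - t/2) against the kernel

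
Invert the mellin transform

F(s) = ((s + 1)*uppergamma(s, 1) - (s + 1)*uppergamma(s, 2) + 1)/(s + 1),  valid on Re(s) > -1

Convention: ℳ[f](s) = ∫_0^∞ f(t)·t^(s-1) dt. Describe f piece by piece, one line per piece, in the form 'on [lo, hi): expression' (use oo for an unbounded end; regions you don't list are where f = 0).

along the cuts 1, ℳ[f](s) splits into 2 integrals
on [0, 1) integrate f = t against the kernel
∫ exp(-t)·t^(s-1) over [1, 2)

on [0, 1): t
on [1, 2): exp(-t)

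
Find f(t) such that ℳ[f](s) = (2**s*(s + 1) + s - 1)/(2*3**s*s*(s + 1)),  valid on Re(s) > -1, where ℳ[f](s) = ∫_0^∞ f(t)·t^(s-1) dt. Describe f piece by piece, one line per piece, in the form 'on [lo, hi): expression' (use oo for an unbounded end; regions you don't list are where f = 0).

on [0, 1/3): 3*t
on [1/3, 2/3): 1/2

the common scale on t comes off first: t on [0, 1); 1/2 on [1, 2)
summing 2 kernel integrals split by 1/3 yields ℳ[f](s)
between 0 and 1/3 the integrand is 3*t·t^(s-1)
between 1/3 and 2/3 the integrand is 1/2·t^(s-1)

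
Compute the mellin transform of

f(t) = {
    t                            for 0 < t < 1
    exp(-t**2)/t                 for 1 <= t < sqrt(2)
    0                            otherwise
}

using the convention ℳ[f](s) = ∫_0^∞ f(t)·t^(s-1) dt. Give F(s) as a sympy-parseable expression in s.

((s + 1)*uppergamma(s/2 - 1/2, 1) - (s + 1)*uppergamma(s/2 - 1/2, 2) + 2)/(2*(s + 1))
  Re(s) > -1

remove the shared t-power first: t**2 on [0, 1); exp(-t**2) on [1, sqrt(2))
reversing the power substitution: t on [0, 1); exp(-t) on [1, 2)
cuts at 1: linearity sums the 2 kernel integrals
[0, 1) adds the kernel integral of t
[1, sqrt(2)) adds the kernel integral of exp(-t**2)/t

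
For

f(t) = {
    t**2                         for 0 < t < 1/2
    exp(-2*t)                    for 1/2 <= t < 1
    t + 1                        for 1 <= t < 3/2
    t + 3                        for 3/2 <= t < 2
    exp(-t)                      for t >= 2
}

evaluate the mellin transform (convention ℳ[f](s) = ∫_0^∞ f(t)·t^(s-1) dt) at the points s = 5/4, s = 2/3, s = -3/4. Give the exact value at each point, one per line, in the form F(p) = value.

cuts at 1/2, 1, 3/2, 2: linearity sums the 5 kernel integrals
segment [0, 1/2) carries t**2; integrate it
segment [1/2, 1) carries exp(-2*t); integrate it
piece [1, 3/2): integrate (t + 1) against the kernel
piece [3/2, 2): integrate (t + 3) against the kernel
∫ exp(-t)·t^(s-1) over [2, ∞)

F(5/4) = 2**(3/4)*(-2808*3**(1/4) - 1456*2**(1/4) - 585*uppergamma(5/4, 2) + 45 + 1170*2**(1/4)*uppergamma(5/4, 2) + 585*uppergamma(5/4, 1) + 7696*sqrt(2))/2340
F(2/3) = 2**(1/3)*(-480*3**(2/3) - 336*2**(2/3) - 160*uppergamma(2/3, 2) + 15 + 160*2**(2/3)*uppergamma(2/3, 2) + 160*uppergamma(2/3, 1) + 1824*2**(1/3))/320
F(-3/4) = 2**(3/4)*(-4*2**(1/4)/3 - uppergamma(-3/4, 2) + 2**(1/4)*uppergamma(-3/4, 2)/2 + uppergamma(-3/4, 1) + 1/5 + 8*3**(1/4)/9 + sqrt(2))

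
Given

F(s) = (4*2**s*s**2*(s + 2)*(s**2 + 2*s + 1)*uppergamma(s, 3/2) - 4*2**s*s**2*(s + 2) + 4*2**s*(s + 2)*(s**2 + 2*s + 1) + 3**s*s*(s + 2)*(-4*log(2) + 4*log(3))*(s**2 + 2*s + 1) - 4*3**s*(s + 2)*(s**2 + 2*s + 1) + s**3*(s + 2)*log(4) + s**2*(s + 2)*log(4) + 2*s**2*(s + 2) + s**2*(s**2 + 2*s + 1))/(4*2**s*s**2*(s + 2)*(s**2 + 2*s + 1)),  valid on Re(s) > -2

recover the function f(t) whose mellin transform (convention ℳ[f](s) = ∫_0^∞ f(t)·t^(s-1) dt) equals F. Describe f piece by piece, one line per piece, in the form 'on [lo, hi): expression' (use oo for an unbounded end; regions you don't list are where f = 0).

linearity at 1/2, 1, 3/2 turns ℳ[f](s) into 4 summed integrals
on [0, 1/2): add ∫ t**2·t^(s-1) dt
over [1/2, 1), the kernel integral of t*log(t) enters the sum
segment 1 to 3/2 holds log(t); add its integral
the [3/2, ∞) slice contributes ∫ exp(-t)·t^(s-1) dt

on [0, 1/2): t**2
on [1/2, 1): t*log(t)
on [1, 3/2): log(t)
on [3/2, oo): exp(-t)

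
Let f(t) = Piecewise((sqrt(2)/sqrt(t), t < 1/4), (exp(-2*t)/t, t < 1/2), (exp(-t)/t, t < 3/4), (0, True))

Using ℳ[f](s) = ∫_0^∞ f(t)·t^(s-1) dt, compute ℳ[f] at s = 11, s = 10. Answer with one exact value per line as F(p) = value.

remove the shared t-power first: sqrt(2)*sqrt(t) on [0, 1/4); exp(-2*t) on [1/4, 1/2); exp(-t) on [1/2, 3/4)
reversing the common scale on t: sqrt(t) on [0, 1/2); exp(-t) on [1/2, 1); exp(-t/2) on [1, 3/2)
integrate the 3 segments split at 1/4, 1/2, then add the results
for t in [0, 1/4): the term is ∫ sqrt(2)/sqrt(t)·t^(s-1)
segment [1/4, 1/2) carries exp(-2*t)/t; integrate it
on [1/2, 3/4): add ∫ exp(-t)/t·t^(s-1) dt

F(11) = -201383466759*exp(-3/4)/262144 - 493205*exp(-1)/512 + sqrt(2)/22020096 + 313981529075*exp(-1/2)/524288
F(10) = -5593984641*exp(-3/4)/65536 - 109601*exp(-1)/512 + sqrt(2)/4980736 + 8730218097*exp(-1/2)/131072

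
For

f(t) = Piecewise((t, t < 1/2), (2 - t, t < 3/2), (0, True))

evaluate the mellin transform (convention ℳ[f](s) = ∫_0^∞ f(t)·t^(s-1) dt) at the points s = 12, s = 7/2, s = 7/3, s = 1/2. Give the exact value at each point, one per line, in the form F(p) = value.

F(12) = 2125757/319488
F(7/2) = sqrt(2)*(-22 + 405*sqrt(3))/1008
F(7/3) = 3*2**(2/3)*(-26 + 171*3**(1/3))/1120
F(1/2) = sqrt(2)*(-10 + 9*sqrt(3))/6

linearity at 1/2 turns ℳ[f](s) into 2 summed integrals
over [0, 1/2), the kernel integral of t enters the sum
on [1/2, 3/2) integrate f = (2 - t) against the kernel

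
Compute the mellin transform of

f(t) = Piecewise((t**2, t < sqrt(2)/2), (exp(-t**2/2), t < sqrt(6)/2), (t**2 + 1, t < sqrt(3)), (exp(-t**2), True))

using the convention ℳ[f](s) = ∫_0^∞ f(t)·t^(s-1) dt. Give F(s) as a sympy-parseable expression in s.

peel off the power substitution: t on [0, 1/2); exp(-t/2) on [1/2, 3/2); t + 1 on [3/2, 3); …
along the cuts sqrt(2)/2, sqrt(6)/2, sqrt(3), ℳ[f](s) splits into 4 integrals
∫ over [0, sqrt(2)/2) of t**2·t^(s-1) joins the sum
[sqrt(2)/2, sqrt(6)/2) adds the kernel integral of exp(-t**2/2)
segment [sqrt(6)/2, sqrt(3)) carries (t**2 + 1); integrate it
[sqrt(3), ∞) adds the kernel integral of exp(-t**2)

(sqrt(2)/2)**s*(2**(s/2)*s*(s + 2)*uppergamma(s/2, 3) + 2**s*s*(s + 2)*uppergamma(s/2, 1/4) - 2**s*s*(s + 2)*uppergamma(s/2, 3/4) - 5*3**(s/2)*s - 4*3**(s/2) + 8*6**(s/2)*s + 4*6**(s/2) + s)/(2*s*(s + 2))
  Re(s) > -2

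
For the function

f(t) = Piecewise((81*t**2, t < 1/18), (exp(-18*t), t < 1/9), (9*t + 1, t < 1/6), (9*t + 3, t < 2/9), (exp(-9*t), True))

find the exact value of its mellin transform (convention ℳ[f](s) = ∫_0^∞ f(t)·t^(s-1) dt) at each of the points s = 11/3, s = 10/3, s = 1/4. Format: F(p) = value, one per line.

invert the common scale on t to get 9*t**2 on [0, 1/6); exp(-6*t) on [1/6, 1/3); 3*t + 1 on [1/3, 1/2); …
peel off the common scale on t: t**2 on [0, 1/2); exp(-2*t) on [1/2, 1); t + 1 on [1, 3/2); …
along the cuts 1/18, 1/9, 1/6, 2/9, ℳ[f](s) splits into 5 integrals
∫ 81*t**2·t^(s-1) over [0, 1/18)
on [1/18, 1/9) integrate f = exp(-18*t) against the kernel
on [1/9, 1/6) integrate f = (9*t + 1) against the kernel
segment 1/6 to 2/9 holds (9*t + 3); add its integral
∫ exp(-9*t)·t^(s-1) over [2/9, ∞)

F(11/3) = 18**(1/3)*(-77112*3**(2/3) - 20400*2**(2/3) - 5236*uppergamma(11/3, 2) + 231 + 5236*uppergamma(11/3, 1) + 41888*2**(2/3)*uppergamma(11/3, 2) + 835584*2**(1/3))/549654336
F(10/3) = 12**(1/3)*(-67392*3**(1/3) - 17664*2**(1/3) - 4160*uppergamma(10/3, 2) + 195 + 4160*uppergamma(10/3, 1) + 33280*2**(1/3)*uppergamma(10/3, 2) + 362496*2**(2/3))/145566720
F(1/4) = 2**(3/4)*sqrt(3)*(-360*3**(1/4) - 216*2**(1/4) - 45*uppergamma(1/4, 2) + 45*2**(1/4)*uppergamma(1/4, 2) + 5 + 45*uppergamma(1/4, 1) + 612*sqrt(2))/270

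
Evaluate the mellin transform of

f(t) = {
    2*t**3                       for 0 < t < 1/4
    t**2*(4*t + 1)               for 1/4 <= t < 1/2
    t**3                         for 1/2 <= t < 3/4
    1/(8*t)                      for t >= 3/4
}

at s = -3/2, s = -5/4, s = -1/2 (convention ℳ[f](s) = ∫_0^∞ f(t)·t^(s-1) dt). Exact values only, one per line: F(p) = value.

the shared t-power comes off first: 2*t on [0, 1/4); 4*t + 1 on [1/4, 1/2); t on [1/2, 3/4); …
remove the common scale on t first: t on [0, 1/2); 2*t + 1 on [1/2, 1); t/2 on [1, 3/2); …
summing 4 kernel integrals split by 1/4, 1/2, 3/4 yields ℳ[f](s)
between 0 and 1/4 the integrand is 2*t**3·t^(s-1)
between 1/4 and 1/2 the integrand is t**2*(4*t + 1)·t^(s-1)
[1/2, 3/4) adds the kernel integral of t**3
piece [3/4, ∞): integrate 1/(8*t) against the kernel

F(-3/2) = -7/6 + 167*sqrt(3)/540 + 3*sqrt(2)/2
F(-5/4) = sqrt(2)*(-2754 + 953*3**(3/4) + 3726*2**(3/4))/6804
F(-1/2) = -13/120 + 403*sqrt(3)/2160 + 19*sqrt(2)/60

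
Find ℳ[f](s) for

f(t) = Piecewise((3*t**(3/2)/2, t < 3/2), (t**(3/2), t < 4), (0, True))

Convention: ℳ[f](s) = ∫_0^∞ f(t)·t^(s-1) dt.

treat the 2 regions marked off by 3/2 separately and sum
∫ 3*t**(3/2)/2·t^(s-1) over [0, 3/2)
piece [3/2, 4): integrate t**(3/2) against the kernel

((3/2)**(s + 3/2) + 2*4**(s + 3/2))/(2*s + 3)
  Re(s) > -3/2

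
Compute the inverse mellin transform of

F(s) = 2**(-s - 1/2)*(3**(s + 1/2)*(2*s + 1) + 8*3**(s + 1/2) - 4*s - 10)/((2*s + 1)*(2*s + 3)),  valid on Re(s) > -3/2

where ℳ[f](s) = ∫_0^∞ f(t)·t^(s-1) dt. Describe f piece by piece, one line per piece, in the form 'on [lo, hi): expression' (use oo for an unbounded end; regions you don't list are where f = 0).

the shared t-power comes off first: t on [0, 1/2); 2 - t on [1/2, 3/2)
summing 2 kernel integrals split by 1/2 yields ℳ[f](s)
segment [0, 1/2) carries t**(3/2); integrate it
over [1/2, 3/2), the kernel integral of sqrt(t)*(2 - t) enters the sum

on [0, 1/2): t**(3/2)
on [1/2, 3/2): sqrt(t)*(2 - t)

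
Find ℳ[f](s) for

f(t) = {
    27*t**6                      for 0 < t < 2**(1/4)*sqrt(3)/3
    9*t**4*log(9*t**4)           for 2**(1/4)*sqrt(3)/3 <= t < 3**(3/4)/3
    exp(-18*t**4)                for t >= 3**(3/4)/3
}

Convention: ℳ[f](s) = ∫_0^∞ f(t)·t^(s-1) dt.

the power substitution comes off first: 27*t**3 on [0, sqrt(2)/3); 9*t**2*log(9*t**2) on [sqrt(2)/3, sqrt(3)/3); exp(-18*t**2) on [sqrt(3)/3, ∞)
peel off the common scale on t: t**3 on [0, sqrt(2)); t**2*log(t**2) on [sqrt(2), sqrt(3)); exp(-2*t**2) on [sqrt(3), ∞)
remove the power substitution first: t**(3/2) on [0, 2); t*log(t) on [2, 3); exp(-2*t) on [3, ∞)
slice at 2**(1/4)*sqrt(3)/3, 3**(3/4)/3, transform all 3 pieces, and sum them
the [0, 2**(1/4)*sqrt(3)/3) slice contributes ∫ 27*t**6·t^(s-1) dt
[2**(1/4)*sqrt(3)/3, 3**(3/4)/3) adds the kernel integral of 9*t**4*log(9*t**4)
∫ over [3**(3/4)/3, ∞) of exp(-18*t**4)·t^(s-1) joins the sum

(-12**(s/4)*s*(s/2 + 3)*log(2)/2 - 2*12**(s/4)*(s/2 + 3)*log(2) + 2*12**(s/4)*(s/2 + 3) + 4*12**(s/4)*sqrt(2)*(s**2/16 + s/2 + 1) + 3*18**(s/4)*s*(s/2 + 3)*log(3)/4 - 3*18**(s/4)*(s/2 + 3) + 3*18**(s/4)*(s/2 + 3)*log(3) + 3**(s/4)*(s/2 + 3)*(s**2/16 + s/2 + 1)*uppergamma(s/4, 6))/(4*3**(s/2)*6**(s/4)*(s/2 + 3)*(s**2/16 + s/2 + 1))
  Re(s) > -6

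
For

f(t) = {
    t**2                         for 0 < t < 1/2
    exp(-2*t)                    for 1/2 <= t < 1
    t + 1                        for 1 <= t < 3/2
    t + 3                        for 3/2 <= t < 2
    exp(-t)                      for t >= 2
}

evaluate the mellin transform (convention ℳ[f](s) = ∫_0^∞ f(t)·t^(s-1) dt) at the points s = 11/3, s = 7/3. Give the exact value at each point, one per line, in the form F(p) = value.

linearity at 1/2, 1, 3/2, 2 turns ℳ[f](s) into 5 summed integrals
∫ over [0, 1/2) of t**2·t^(s-1) joins the sum
[1/2, 1) adds the kernel integral of exp(-2*t)
on [1, 3/2): add ∫ (t + 1)·t^(s-1) dt
on [3/2, 2) integrate f = (t + 3) against the kernel
segment 2 to ∞ holds exp(-t); add its integral

F(11/3) = 2**(1/3)*(-77112*3**(2/3) - 20400*2**(2/3) - 5236*uppergamma(11/3, 2) + 231 + 5236*uppergamma(11/3, 1) + 41888*2**(2/3)*uppergamma(11/3, 2) + 835584*2**(1/3))/83776
F(7/3) = 2**(2/3)*(-14040*3**(1/3) - 5304*2**(1/3) - 1820*uppergamma(7/3, 2) + 105 + 1820*uppergamma(7/3, 1) + 7280*2**(1/3)*uppergamma(7/3, 2) + 54912*2**(2/3))/14560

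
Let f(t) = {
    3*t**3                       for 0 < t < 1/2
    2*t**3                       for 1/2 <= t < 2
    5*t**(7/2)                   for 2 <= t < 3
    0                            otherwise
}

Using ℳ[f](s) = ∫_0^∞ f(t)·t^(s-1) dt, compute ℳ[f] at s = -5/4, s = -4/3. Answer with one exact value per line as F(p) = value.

F(-5/4) = -551*2**(1/4)/63 + 16*2**(3/4)/7 + 20*3**(1/4)
F(-4/3) = -120*2**(1/6)/13 + 3*2**(1/3)/20 + 12*2**(2/3)/5 + 270*3**(1/6)/13

along the cuts 1/2, 2, ℳ[f](s) splits into 3 integrals
∫ over [0, 1/2) of 3*t**3·t^(s-1) joins the sum
∫ 2*t**3·t^(s-1) over [1/2, 2)
[2, 3) adds the kernel integral of 5*t**(7/2)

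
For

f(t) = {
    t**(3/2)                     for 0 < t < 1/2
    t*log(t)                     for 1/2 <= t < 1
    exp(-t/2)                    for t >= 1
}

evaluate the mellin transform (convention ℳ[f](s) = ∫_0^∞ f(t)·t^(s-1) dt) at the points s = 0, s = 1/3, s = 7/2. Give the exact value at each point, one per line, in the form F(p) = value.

cuts at 1/2, 1: linearity sums the 3 kernel integrals
the [0, 1/2) slice contributes ∫ t**(3/2)·t^(s-1) dt
the [1/2, 1) slice contributes ∫ t*log(t)·t^(s-1) dt
[1, ∞) adds the kernel integral of exp(-t/2)

F(0) = -1/2 + sqrt(2)/6 + log(2)/2 - Ei(-1/2)
F(1/3) = 2**(2/3)*(-198*2**(1/3) + 48*sqrt(2) + 132*log(2) + 99 + 352*2**(2/3)*uppergamma(1/3, 1/2))/704
F(7/2) = -559/12960 + sqrt(2)/648 + sqrt(2)*log(2)/144 + 15*sqrt(2)*sqrt(pi)*erfc(sqrt(2)/2) + 42*exp(-1/2)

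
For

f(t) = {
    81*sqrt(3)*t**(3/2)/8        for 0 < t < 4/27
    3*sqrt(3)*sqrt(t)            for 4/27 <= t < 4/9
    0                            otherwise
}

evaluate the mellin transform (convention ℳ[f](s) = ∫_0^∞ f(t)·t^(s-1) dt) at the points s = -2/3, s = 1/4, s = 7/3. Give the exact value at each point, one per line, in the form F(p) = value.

peel off the common scale on t: 27*t**(3/2)/8 on [0, 4/9); 3*sqrt(t) on [4/9, 4/3)
the common scale on t comes off first: 3*sqrt(6)*t**(3/2)/4 on [0, 2/3); sqrt(6)*sqrt(t) on [2/3, 2)
peel off the common scale on t: t**(3/2) on [0, 1); 2*sqrt(t) on [1, 3)
linearity at 4/27 turns ℳ[f](s) into 2 summed integrals
over [0, 4/27), the kernel integral of 81*sqrt(3)*t**(3/2)/8 enters the sum
segment 4/27 to 4/9 holds 3*sqrt(3)*sqrt(t); add its integral

F(-2/3) = 2**(2/3)*(297/10 - 9*3**(5/6))
F(1/4) = 4*sqrt(2)*(42 - 11*3**(1/4))/63
F(7/3) = 32*2**(2/3)*(-29 + 414*3**(5/6))/285039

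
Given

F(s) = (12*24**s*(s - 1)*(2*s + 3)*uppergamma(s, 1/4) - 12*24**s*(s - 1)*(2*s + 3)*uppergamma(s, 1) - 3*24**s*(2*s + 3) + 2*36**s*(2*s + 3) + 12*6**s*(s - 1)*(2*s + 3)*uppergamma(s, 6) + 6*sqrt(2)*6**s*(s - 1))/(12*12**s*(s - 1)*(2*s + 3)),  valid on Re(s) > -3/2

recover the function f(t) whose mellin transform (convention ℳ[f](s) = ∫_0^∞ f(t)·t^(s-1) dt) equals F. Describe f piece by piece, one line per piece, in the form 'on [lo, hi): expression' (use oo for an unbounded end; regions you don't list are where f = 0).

on [0, 1/2): t**(3/2)
on [1/2, 2): exp(-t/2)
on [2, 3): 1/(2*t)
on [3, oo): exp(-2*t)

integrate the 4 segments split at 1/2, 2, 3, then add the results
∫ t**(3/2)·t^(s-1) over [0, 1/2)
segment [1/2, 2) carries exp(-t/2); integrate it
piece [2, 3): integrate 1/(2*t) against the kernel
on [3, ∞): add ∫ exp(-2*t)·t^(s-1) dt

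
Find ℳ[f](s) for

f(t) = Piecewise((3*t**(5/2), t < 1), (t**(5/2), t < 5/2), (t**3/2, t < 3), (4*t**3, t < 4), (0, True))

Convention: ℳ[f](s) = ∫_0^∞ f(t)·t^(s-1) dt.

f breaks at 1, 5/2, 3 into 4 integrals to sum
on [0, 1): add ∫ 3*t**(5/2)·t^(s-1) dt
the [1, 5/2) slice contributes ∫ t**(5/2)·t^(s-1) dt
piece [5/2, 3): integrate t**3/2 against the kernel
for t in [3, 4): the term is ∫ 4*t**3·t^(s-1)

(-7*3**(s + 3)*(2*s + 5) + 8*4**(s + 3)*(2*s + 5) + 4*(5/2)**(s + 5/2)*(s + 3) - (5/2)**(s + 3)*(2*s + 5) + 8*s + 24)/(2*(s + 3)*(2*s + 5))
  Re(s) > -5/2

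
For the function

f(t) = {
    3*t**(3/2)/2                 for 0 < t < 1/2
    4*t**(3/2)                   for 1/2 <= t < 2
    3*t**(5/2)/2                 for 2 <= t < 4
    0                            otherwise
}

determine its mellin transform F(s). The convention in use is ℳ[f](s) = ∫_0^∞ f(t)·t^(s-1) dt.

treat the 3 regions marked off by 1/2, 2 separately and sum
between 0 and 1/2 the integrand is 3*t**(3/2)/2·t^(s-1)
over [1/2, 2), the kernel integral of 4*t**(3/2) enters the sum
on [2, 4) integrate f = 3*t**(5/2)/2 against the kernel

(384*2**(2*s)*(2*s + 3) - 5*2**(1/2 - s)*(2*s + 5) - 48*2**(s + 1/2)*(2*s + 3) + 64*2**(s + 1/2)*(2*s + 5))/(4*(2*s + 3)*(2*s + 5))
  Re(s) > -3/2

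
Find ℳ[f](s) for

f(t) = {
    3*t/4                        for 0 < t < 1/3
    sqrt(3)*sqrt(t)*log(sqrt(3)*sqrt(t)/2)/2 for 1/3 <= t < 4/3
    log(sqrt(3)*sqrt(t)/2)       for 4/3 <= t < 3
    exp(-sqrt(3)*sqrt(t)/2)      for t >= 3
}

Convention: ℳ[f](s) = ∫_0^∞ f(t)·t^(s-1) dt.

remove the common scale on t first: t/2 on [0, 1/2); sqrt(2)*sqrt(t)*log(sqrt(2)*sqrt(t)/2)/2 on [1/2, 2); log(sqrt(2)*sqrt(t)/2) on [2, 9/2); …
invert the common scale on t to get t on [0, 1/4); sqrt(t)*log(sqrt(t)) on [1/4, 1); log(sqrt(t)) on [1, 9/4); …
reversing the power substitution: t**2 on [0, 1/2); t*log(t) on [1/2, 1); log(t) on [1, 3/2); …
breakpoints 1/3, 4/3, 3: one integral from each of the 4 segments
on [0, 1/3) integrate f = 3*t/4 against the kernel
on [1/3, 4/3): add ∫ sqrt(3)*sqrt(t)*log(sqrt(3)*sqrt(t)/2)/2·t^(s-1) dt
[4/3, 3) adds the kernel integral of log(sqrt(3)*sqrt(t)/2)
piece [3, ∞): integrate exp(-sqrt(3)*sqrt(t)/2) against the kernel

(8*2**(2*s)*s**2*(s + 1)*(4*s**2 + 4*s + 1)*uppergamma(2*s, 3/2) - 8*2**(2*s)*s**2*(s + 1) + 2*2**(2*s)*(s + 1)*(4*s**2 + 4*s + 1) + 9**s*s*(s + 1)*(-4*log(2) + 4*log(3))*(4*s**2 + 4*s + 1) - 2*9**s*(s + 1)*(4*s**2 + 4*s + 1) + 8*s**3*(s + 1)*log(2) + 4*s**2*(s + 1)*log(2) + 4*s**2*(s + 1) + s**2*(4*s**2 + 4*s + 1))/(4*3**s*s**2*(s + 1)*(4*s**2 + 4*s + 1))
  Re(s) > -1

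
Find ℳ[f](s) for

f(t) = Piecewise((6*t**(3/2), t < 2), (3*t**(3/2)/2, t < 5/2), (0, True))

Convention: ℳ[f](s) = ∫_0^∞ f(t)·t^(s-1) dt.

3*(3*2**(s + 3/2) + (5/2)**(s + 3/2))/(2*s + 3)
  Re(s) > -3/2

summing 2 kernel integrals split by 2 yields ℳ[f](s)
segment [0, 2) carries 6*t**(3/2); integrate it
∫ over [2, 5/2) of 3*t**(3/2)/2·t^(s-1) joins the sum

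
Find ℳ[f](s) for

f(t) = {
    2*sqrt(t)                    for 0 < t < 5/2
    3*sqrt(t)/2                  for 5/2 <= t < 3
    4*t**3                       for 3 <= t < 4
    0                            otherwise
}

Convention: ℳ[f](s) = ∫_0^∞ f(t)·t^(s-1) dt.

(2**(2*s + 8)*(2*s + 1) + 3**(s + 3/2)*(s + 3) + 3**(s + 3)*(-8*s - 4) + (5/2)**(s + 1/2)*(s + 3))/((s + 3)*(2*s + 1))
  Re(s) > -1/2

along the cuts 5/2, 3, ℳ[f](s) splits into 3 integrals
on [0, 5/2): add ∫ 2*sqrt(t)·t^(s-1) dt
segment [5/2, 3) carries 3*sqrt(t)/2; integrate it
segment [3, 4) carries 4*t**3; integrate it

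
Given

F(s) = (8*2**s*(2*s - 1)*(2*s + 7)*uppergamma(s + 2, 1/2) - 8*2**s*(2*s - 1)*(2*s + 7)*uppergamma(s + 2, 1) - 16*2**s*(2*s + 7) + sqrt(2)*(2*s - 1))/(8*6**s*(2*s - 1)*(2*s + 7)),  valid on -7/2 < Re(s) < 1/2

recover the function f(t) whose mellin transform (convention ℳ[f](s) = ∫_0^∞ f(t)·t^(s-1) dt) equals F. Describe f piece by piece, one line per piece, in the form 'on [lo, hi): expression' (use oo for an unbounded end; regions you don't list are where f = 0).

on [0, 1/6): 27*sqrt(3)*t**(7/2)
on [1/6, 1/3): 9*t**2*exp(-3*t)
on [1/3, oo): sqrt(3)/(3*sqrt(t))

undo the common scale on t: t**(7/2) on [0, 1/2); t**2*exp(-t) on [1/2, 1); 1/sqrt(t) on [1, ∞)
remove the shared t-power first: t**(3/2) on [0, 1/2); exp(-t) on [1/2, 1); t**(-5/2) on [1, ∞)
split f at 1/6, 1/3: ℳ[f](s) collects 3 kernel integrals
on [0, 1/6): add ∫ 27*sqrt(3)*t**(7/2)·t^(s-1) dt
over [1/6, 1/3), the kernel integral of 9*t**2*exp(-3*t) enters the sum
between 1/3 and ∞ the integrand is sqrt(3)/(3*sqrt(t))·t^(s-1)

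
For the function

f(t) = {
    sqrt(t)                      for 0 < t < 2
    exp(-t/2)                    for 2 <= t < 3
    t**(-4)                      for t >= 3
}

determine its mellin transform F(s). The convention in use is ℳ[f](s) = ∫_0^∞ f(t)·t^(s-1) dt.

cuts at 2, 3: linearity sums the 3 kernel integrals
∫ sqrt(t)·t^(s-1) over [0, 2)
∫ exp(-t/2)·t^(s-1) over [2, 3)
segment [3, ∞) carries t**(-4); integrate it

(2**s*(s - 4)*(2*s + 1)*uppergamma(s, 1) - 2**s*(s - 4)*(2*s + 1)*uppergamma(s, 3/2) + 2*2**(s + 1/2)*(s - 4) - 3**s*(2*s + 1)/81)/((s - 4)*(2*s + 1))
  -1/2 < Re(s) < 4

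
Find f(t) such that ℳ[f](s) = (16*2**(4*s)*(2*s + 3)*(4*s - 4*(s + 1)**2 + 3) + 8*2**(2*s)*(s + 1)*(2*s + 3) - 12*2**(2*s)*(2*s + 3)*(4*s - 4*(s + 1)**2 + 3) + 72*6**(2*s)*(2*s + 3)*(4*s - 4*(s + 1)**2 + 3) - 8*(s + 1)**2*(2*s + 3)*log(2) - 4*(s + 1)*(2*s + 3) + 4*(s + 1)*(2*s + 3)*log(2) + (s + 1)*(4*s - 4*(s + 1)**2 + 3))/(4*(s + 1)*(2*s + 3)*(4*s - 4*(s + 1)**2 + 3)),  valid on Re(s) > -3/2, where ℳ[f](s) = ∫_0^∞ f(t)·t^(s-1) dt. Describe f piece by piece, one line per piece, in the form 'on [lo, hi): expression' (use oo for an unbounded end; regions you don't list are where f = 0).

on [0, 1): t**(3/2)/8
on [1, 4): sqrt(t)*log(sqrt(t)/2)/2
on [4, 16): 3*t/4
on [16, 36): t/2

peel off the power substitution: t**3/8 on [0, 1); t*log(t/2)/2 on [1, 2); 3*t**2/4 on [2, 4); …
remove the common scale on t first: t**3 on [0, 1/2); t*log(t) on [1/2, 1); 3*t**2 on [1, 2); …
undo the shared t-power: t on [0, 1/2); log(t)/t on [1/2, 1); 3 on [1, 2); …
the 4 pieces separated at 1, 4, 16 each add one integral
segment 0 to 1 holds t**(3/2)/8; add its integral
segment 1 to 4 holds sqrt(t)*log(sqrt(t)/2)/2; add its integral
∫ 3*t/4·t^(s-1) over [4, 16)
∫ over [16, 36) of t/2·t^(s-1) joins the sum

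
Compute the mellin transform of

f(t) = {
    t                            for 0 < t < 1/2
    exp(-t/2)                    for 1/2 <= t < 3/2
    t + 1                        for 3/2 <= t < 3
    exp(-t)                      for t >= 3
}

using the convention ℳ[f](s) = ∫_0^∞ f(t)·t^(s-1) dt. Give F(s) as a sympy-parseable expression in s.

decompose at 1/2, 3/2, 3; ℳ[f](s) sums the 4 pieces' integrals
∫ t·t^(s-1) over [0, 1/2)
for t in [1/2, 3/2): the term is ∫ exp(-t/2)·t^(s-1)
on [3/2, 3) integrate f = (t + 1) against the kernel
for t in [3, ∞): the term is ∫ exp(-t)·t^(s-1)

(2*2**s*s*(s + 1)*uppergamma(s, 3) - 5*3**s*s - 2*3**s + 2*4**s*s*(s + 1)*uppergamma(s, 1/4) - 2*4**s*s*(s + 1)*uppergamma(s, 3/4) + 8*6**s*s + 2*6**s + s)/(2*2**s*s*(s + 1))
  Re(s) > -1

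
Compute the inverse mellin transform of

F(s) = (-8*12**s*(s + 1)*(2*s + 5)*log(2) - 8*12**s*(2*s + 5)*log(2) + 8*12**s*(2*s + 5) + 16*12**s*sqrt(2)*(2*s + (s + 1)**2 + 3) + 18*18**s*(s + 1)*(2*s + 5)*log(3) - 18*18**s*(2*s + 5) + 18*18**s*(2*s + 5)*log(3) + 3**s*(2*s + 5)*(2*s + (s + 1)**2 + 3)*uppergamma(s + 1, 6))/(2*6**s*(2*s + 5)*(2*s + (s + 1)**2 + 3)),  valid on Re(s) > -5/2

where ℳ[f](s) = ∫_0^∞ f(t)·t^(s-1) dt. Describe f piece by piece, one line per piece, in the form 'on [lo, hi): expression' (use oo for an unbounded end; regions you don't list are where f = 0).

invert the shared t-power to get t**(3/2) on [0, 2); t*log(t) on [2, 3); exp(-2*t) on [3, ∞)
f breaks at 2, 3 into 3 integrals to sum
over [0, 2), the kernel integral of t**(5/2) enters the sum
segment [2, 3) carries t**2*log(t); integrate it
over [3, ∞), the kernel integral of t*exp(-2*t) enters the sum

on [0, 2): t**(5/2)
on [2, 3): t**2*log(t)
on [3, oo): t*exp(-2*t)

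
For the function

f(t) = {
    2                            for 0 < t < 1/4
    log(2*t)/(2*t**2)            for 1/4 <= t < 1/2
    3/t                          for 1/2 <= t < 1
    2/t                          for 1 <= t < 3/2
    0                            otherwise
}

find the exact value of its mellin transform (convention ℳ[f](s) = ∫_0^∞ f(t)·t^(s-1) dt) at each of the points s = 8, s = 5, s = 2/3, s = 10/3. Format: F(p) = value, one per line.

F(8) = log(2)/49152 + 9213567/1835008
F(5) = log(2)/384 + 62869/23040
F(2/3) = 2**(2/3)*(-32*6**(2/3) - 48*2**(1/3) - 48*log(2) + 60 + 135*2**(2/3))/32
F(10/3) = -207*2**(2/3)/896 + 3*2**(1/3)*log(2)/64 + 51*2**(1/3)/1280 + 3/7 + 27*12**(1/3)/28

reversing the shared t-power: 2*t on [0, 1/4); log(2*t)/(2*t) on [1/4, 1/2); 3 on [1/2, 1); …
remove the common scale on t first: t on [0, 1/2); log(t)/t on [1/2, 1); 3 on [1, 2); …
f breaks at 1/4, 1/2, 1 into 4 integrals to sum
between 0 and 1/4 the integrand is 2·t^(s-1)
[1/4, 1/2) adds the kernel integral of log(2*t)/(2*t**2)
[1/2, 1) adds the kernel integral of 3/t
over [1, 3/2), the kernel integral of 2/t enters the sum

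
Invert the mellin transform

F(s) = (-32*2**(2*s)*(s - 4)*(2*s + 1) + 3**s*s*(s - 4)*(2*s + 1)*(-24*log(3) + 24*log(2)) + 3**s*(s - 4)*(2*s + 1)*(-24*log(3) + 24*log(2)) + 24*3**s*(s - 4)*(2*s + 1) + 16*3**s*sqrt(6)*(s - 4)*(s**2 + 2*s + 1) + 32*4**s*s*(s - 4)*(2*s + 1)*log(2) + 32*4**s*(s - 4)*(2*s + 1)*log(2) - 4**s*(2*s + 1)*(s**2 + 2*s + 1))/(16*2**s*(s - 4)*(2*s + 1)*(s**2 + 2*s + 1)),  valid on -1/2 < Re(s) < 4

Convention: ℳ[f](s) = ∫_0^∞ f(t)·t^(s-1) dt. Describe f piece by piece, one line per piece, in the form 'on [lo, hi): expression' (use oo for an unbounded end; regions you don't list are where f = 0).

on [0, 3/2): sqrt(t)
on [3/2, 2): t*log(t)
on [2, oo): t**(-4)

integrate the 3 segments split at 3/2, 2, then add the results
on [0, 3/2): add ∫ sqrt(t)·t^(s-1) dt
between 3/2 and 2 the integrand is t*log(t)·t^(s-1)
segment [2, ∞) carries t**(-4); integrate it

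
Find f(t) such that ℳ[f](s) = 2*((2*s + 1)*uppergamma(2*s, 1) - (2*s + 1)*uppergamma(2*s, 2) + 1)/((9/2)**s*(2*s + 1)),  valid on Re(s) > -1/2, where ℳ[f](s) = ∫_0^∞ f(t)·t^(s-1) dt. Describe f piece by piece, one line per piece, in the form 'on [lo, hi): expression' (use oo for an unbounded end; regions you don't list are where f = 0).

on [0, 2/9): 3*sqrt(2)*sqrt(t)/2
on [2/9, 8/9): exp(-3*sqrt(2)*sqrt(t)/2)

peel off the common scale on t: sqrt(3)*sqrt(t) on [0, 1/3); exp(-sqrt(3)*sqrt(t)) on [1/3, 4/3)
invert the common scale on t to get sqrt(t) on [0, 1); exp(-sqrt(t)) on [1, 4)
the power substitution comes off first: t on [0, 1); exp(-t) on [1, 2)
summing 2 kernel integrals split by 2/9 yields ℳ[f](s)
over [0, 2/9), the kernel integral of 3*sqrt(2)*sqrt(t)/2 enters the sum
segment 2/9 to 8/9 holds exp(-3*sqrt(2)*sqrt(t)/2); add its integral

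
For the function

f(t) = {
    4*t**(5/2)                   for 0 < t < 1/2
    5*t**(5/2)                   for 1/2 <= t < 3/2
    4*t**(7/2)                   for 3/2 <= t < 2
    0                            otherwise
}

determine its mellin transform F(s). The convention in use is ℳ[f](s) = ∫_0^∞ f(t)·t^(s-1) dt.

(512*2**(2*s + 1/2)*s + 1280*2**(2*s + 1/2) - 18*3**s*sqrt(6)*s + 45*3**s*sqrt(6) - 2*sqrt(2)*s - 7*sqrt(2))/(4*2**s*(4*s**2 + 24*s + 35))
  Re(s) > -5/2

slice at 1/2, 3/2, transform all 3 pieces, and sum them
on [0, 1/2): add ∫ 4*t**(5/2)·t^(s-1) dt
piece [1/2, 3/2): integrate 5*t**(5/2) against the kernel
∫ 4*t**(7/2)·t^(s-1) over [3/2, 2)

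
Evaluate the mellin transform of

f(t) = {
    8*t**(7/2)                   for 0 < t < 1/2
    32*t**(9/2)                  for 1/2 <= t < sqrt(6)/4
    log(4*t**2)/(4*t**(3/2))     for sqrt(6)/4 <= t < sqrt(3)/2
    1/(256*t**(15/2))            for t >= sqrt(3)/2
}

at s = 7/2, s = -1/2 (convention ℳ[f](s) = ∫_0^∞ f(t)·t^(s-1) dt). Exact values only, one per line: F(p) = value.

back out the shared t-power: 8*t**3 on [0, 1/2); 32*t**4 on [1/2, sqrt(6)/4); log(4*t**2)/(4*t**2) on [sqrt(6)/4, sqrt(3)/2); …
back out the common scale on t: t**3 on [0, 1); 2*t**4 on [1, sqrt(6)/2); log(t**2)/t**2 on [sqrt(6)/2, sqrt(3)); …
the power substitution comes off first: t**(3/2) on [0, 1); 2*t**2 on [1, 3/2); log(t)/t on [3/2, 3); …
cuts at 1/2, sqrt(6)/4, sqrt(3)/2: linearity sums the 4 kernel integrals
∫ over [0, 1/2) of 8*t**(7/2)·t^(s-1) joins the sum
piece [1/2, sqrt(6)/4): integrate 32*t**(9/2) against the kernel
for t in [sqrt(6)/4, sqrt(3)/2): the term is ∫ log(4*t**2)/(4*t**(3/2))·t^(s-1)
segment [sqrt(3)/2, ∞) carries 1/(256*t**(15/2)); integrate it

F(7/2) = 1759/64512 + log(6**(3/64))
F(-1/2) = -log(2)/3 + log(3)/6 + 365/324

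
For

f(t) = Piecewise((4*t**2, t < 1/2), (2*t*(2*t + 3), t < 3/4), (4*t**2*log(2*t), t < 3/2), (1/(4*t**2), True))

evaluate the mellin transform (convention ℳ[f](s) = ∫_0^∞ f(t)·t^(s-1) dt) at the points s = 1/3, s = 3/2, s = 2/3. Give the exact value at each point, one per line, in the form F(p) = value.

F(1/3) = -583*12**(1/3)/735 - 9*2**(2/3)/8 - 27*6**(1/3)*log(3)/56 + 27*6**(1/3)*log(2)/56 + 1863*6**(1/3)/784 + 27*12**(1/3)*log(3)/14
F(3/2) = -113*sqrt(6)/294 - 27*sqrt(3)*log(3)/112 - 3*sqrt(2)/10 + 27*sqrt(3)*log(2)/112 + 3861*sqrt(3)/3920 + 27*sqrt(6)*log(3)/14
F(2/3) = -227*18**(1/3)/384 - 9*2**(1/3)/10 - 27*6**(2/3)*log(3)/128 + 27*6**(2/3)*log(2)/128 + 4941*6**(2/3)/5120 + 27*18**(1/3)*log(3)/16

invert the common scale on t to get t**2 on [0, 1); t*(t + 3) on [1, 3/2); t**2*log(t) on [3/2, 3); …
strip the shared t-power: t on [0, 1); t + 3 on [1, 3/2); t*log(t) on [3/2, 3); …
split f at 1/2, 3/4, 3/2: ℳ[f](s) collects 4 kernel integrals
for t in [0, 1/2): the term is ∫ 4*t**2·t^(s-1)
∫ 2*t*(2*t + 3)·t^(s-1) over [1/2, 3/4)
[3/4, 3/2) adds the kernel integral of 4*t**2*log(2*t)
[3/2, ∞) adds the kernel integral of 1/(4*t**2)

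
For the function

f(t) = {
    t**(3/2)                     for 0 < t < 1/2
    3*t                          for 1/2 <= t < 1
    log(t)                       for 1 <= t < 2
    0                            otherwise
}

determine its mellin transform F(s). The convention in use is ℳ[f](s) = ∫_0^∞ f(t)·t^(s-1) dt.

(-2*2**(2*s)*(s + 1)*(2*s + 3) + 6*2**s*s**2*(2*s + 3) + 2*2**s*(s + 1)*(2*s + 3) + 4**s*s*(s + 1)*(2*s + 3)*log(4) + sqrt(2)*s**2*(s + 1) - 3*s**2*(2*s + 3))/(2*2**s*s**2*(s + 1)*(2*s + 3))
  Re(s) > -3/2

treat the 3 regions marked off by 1/2, 1 separately and sum
on [0, 1/2): add ∫ t**(3/2)·t^(s-1) dt
segment [1/2, 1) carries 3*t; integrate it
segment 1 to 2 holds log(t); add its integral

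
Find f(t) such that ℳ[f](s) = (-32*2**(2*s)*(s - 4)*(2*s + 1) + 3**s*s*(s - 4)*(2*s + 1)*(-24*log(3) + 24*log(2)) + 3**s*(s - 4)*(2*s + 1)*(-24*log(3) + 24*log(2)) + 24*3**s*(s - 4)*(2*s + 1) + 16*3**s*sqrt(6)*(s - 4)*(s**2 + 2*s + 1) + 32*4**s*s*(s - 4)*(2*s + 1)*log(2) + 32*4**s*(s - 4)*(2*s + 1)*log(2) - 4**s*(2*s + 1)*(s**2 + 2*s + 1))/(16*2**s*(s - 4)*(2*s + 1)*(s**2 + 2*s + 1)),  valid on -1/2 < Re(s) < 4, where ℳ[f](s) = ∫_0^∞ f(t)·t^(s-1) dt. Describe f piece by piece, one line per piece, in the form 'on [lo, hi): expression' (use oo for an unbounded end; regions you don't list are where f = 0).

breakpoints 3/2, 2: one integral from each of the 3 segments
∫ over [0, 3/2) of sqrt(t)·t^(s-1) joins the sum
[3/2, 2) adds the kernel integral of t*log(t)
segment 2 to ∞ holds t**(-4); add its integral

on [0, 3/2): sqrt(t)
on [3/2, 2): t*log(t)
on [2, oo): t**(-4)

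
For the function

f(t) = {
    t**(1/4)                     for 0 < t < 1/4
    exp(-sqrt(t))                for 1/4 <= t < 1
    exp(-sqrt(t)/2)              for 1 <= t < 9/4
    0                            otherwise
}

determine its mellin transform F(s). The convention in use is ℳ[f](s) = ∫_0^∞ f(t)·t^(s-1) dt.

2**(1 - 2*s)*(16**s*(4*s + 1)*uppergamma(2*s, 1/2) - 16**s*(4*s + 1)*uppergamma(2*s, 3/4) + 4**s*(4*s + 1)*uppergamma(2*s, 1/2) - 4**s*(4*s + 1)*uppergamma(2*s, 1) + sqrt(2))/(4*s + 1)
  Re(s) > -1/4

invert the power substitution to get sqrt(t) on [0, 1/2); exp(-t) on [1/2, 1); exp(-t/2) on [1, 3/2)
treat the 3 regions marked off by 1/4, 1 separately and sum
[0, 1/4) adds the kernel integral of t**(1/4)
the [1/4, 1) slice contributes ∫ exp(-sqrt(t))·t^(s-1) dt
the [1, 9/4) slice contributes ∫ exp(-sqrt(t)/2)·t^(s-1) dt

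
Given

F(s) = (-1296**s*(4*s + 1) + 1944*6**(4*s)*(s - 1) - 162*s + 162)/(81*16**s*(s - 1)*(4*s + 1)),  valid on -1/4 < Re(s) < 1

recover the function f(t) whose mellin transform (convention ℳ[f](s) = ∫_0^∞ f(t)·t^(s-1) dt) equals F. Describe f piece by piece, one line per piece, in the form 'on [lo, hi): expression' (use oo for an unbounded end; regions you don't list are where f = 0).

the power substitution comes off first: sqrt(t) on [0, 1/4); 2*sqrt(t) on [1/4, 9); t**(-2) on [9, ∞)
strip the power substitution: t on [0, 1/2); 2*t on [1/2, 3); t**(-4) on [3, ∞)
decompose at 1/16, 81; ℳ[f](s) sums the 3 pieces' integrals
for t in [0, 1/16): the term is ∫ t**(1/4)·t^(s-1)
for t in [1/16, 81): the term is ∫ 2*t**(1/4)·t^(s-1)
on [81, ∞) integrate f = 1/t against the kernel

on [0, 1/16): t**(1/4)
on [1/16, 81): 2*t**(1/4)
on [81, oo): 1/t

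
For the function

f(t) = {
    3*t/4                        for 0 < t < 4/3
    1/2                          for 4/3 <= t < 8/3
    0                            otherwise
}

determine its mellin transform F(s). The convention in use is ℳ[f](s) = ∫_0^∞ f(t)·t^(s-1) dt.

2**s*(2**s*(s + 1) + s - 1)/(2*(3/2)**s*s*(s + 1))
  Re(s) > -1

back out the common scale on t: t/2 on [0, 2); 1/2 on [2, 4)
the common scale on t comes off first: t on [0, 1); 1/2 on [1, 2)
slice at 4/3, transform all 2 pieces, and sum them
piece [0, 4/3): integrate 3*t/4 against the kernel
∫ over [4/3, 8/3) of 1/2·t^(s-1) joins the sum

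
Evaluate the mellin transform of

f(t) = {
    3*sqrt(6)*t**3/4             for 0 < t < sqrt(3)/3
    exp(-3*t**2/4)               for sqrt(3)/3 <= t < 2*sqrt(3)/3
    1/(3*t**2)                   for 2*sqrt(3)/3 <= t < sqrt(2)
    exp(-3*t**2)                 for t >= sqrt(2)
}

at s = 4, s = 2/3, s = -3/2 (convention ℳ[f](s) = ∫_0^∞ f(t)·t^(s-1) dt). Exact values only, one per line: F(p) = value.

invert the power substitution to get 3*sqrt(6)*t**(3/2)/4 on [0, 1/3); exp(-3*t/4) on [1/3, 4/3); 1/(3*t) on [4/3, 2); …
peel off the common scale on t: t**(3/2) on [0, 1/2); exp(-t/2) on [1/2, 2); 1/(2*t) on [2, 3); …
split f at sqrt(3)/3, 2*sqrt(3)/3, sqrt(2): ℳ[f](s) collects 4 kernel integrals
∫ 3*sqrt(6)*t**3/4·t^(s-1) over [0, sqrt(3)/3)
for t in [sqrt(3)/3, 2*sqrt(3)/3): the term is ∫ exp(-3*t**2/4)·t^(s-1)
∫ over [2*sqrt(3)/3, sqrt(2)) of 1/(3*t**2)·t^(s-1) joins the sum
on [sqrt(2), ∞) integrate f = exp(-3*t**2) against the kernel

F(4) = -16*exp(-1)/9 + 7*exp(-6)/18 + sqrt(2)/252 + 1/9 + 10*exp(-1/4)/9
F(2/3) = -2**(1/3)/8 - 6**(2/3)*uppergamma(1/3, 1)/6 + 3**(2/3)*uppergamma(1/3, 6)/6 + sqrt(2)*3**(2/3)/44 + 6**(2/3)/16 + 6**(2/3)*uppergamma(1/3, 1/4)/6
F(-3/2) = -sqrt(2)*3**(3/4)*uppergamma(-3/4, 1)/8 - 2**(1/4)/42 + 3**(3/4)*uppergamma(-3/4, 6)/2 + 31*sqrt(2)*3**(3/4)/168 + sqrt(2)*3**(3/4)*uppergamma(-3/4, 1/4)/8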